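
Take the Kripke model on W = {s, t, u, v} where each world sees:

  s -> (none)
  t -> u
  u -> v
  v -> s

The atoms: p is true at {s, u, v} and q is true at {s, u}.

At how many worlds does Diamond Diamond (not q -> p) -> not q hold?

3

s: Diamond Diamond (not q -> p) is F, not q is F. ✓
t: Diamond Diamond (not q -> p) is T, not q is T. ✓
u: Diamond Diamond (not q -> p) is T, not q is F. ✗
v: Diamond Diamond (not q -> p) is F, not q is T. ✓
Satisfying worlds: {s, t, v}.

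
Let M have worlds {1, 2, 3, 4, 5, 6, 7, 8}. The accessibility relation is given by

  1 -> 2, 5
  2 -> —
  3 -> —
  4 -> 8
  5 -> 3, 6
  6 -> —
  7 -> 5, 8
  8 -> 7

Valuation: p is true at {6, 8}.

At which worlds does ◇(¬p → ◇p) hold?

{1, 4, 5, 7, 8}

1: successors {2, 5}; ¬p → ◇p there: 2:F, 5:T. ✓
2: no successors, so ◇(¬p → ◇p) fails. ✗
3: no successors, so ◇(¬p → ◇p) fails. ✗
4: successors {8}; ¬p → ◇p there: 8:T. ✓
5: successors {3, 6}; ¬p → ◇p there: 3:F, 6:T. ✓
6: no successors, so ◇(¬p → ◇p) fails. ✗
7: successors {5, 8}; ¬p → ◇p there: 5:T, 8:T. ✓
8: successors {7}; ¬p → ◇p there: 7:T. ✓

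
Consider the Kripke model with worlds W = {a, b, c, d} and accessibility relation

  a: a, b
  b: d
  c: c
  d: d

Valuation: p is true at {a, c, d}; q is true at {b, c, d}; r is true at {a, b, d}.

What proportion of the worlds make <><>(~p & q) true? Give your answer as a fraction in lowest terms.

a: successors {a, b}; <>(~p & q) there: a:T, b:F. ✓
b: successors {d}; <>(~p & q) there: d:F. ✗
c: successors {c}; <>(~p & q) there: c:F. ✗
d: successors {d}; <>(~p & q) there: d:F. ✗
That's 1 of 4 worlds, so 1/4.

1/4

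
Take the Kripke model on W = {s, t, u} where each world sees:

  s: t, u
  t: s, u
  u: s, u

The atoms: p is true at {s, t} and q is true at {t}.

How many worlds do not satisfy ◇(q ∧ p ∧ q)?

2

s: successors {t, u}; q ∧ p ∧ q there: t:T, u:F. ✓
t: successors {s, u}; q ∧ p ∧ q there: s:F, u:F. ✗
u: successors {s, u}; q ∧ p ∧ q there: s:F, u:F. ✗
Satisfying worlds: {s}.
So ◇(q ∧ p ∧ q) fails at the other 2 worlds.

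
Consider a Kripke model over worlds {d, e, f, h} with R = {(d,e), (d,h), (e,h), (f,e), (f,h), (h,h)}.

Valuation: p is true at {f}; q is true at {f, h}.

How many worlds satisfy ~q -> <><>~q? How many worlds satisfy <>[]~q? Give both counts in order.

2 and 0

For ~q -> <><>~q:
d: ~q is T, <><>~q is F. ✗
e: ~q is T, <><>~q is F. ✗
f: ~q is F, <><>~q is F. ✓
h: ~q is F, <><>~q is F. ✓
— 2 worlds.
For <>[]~q:
d: successors {e, h}; []~q there: e:F, h:F. ✗
e: successors {h}; []~q there: h:F. ✗
f: successors {e, h}; []~q there: e:F, h:F. ✗
h: successors {h}; []~q there: h:F. ✗
— 0 worlds.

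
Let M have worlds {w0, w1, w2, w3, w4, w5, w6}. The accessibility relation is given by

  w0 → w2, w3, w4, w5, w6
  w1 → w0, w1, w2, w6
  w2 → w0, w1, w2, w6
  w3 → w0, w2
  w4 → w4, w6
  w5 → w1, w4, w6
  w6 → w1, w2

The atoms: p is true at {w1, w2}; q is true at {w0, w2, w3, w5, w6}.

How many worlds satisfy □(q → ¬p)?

2

w0: successors {w2, w3, w4, w5, w6}; q → ¬p there: w2:F, w3:T, w4:T, w5:T, w6:T. ✗
w1: successors {w0, w1, w2, w6}; q → ¬p there: w0:T, w1:T, w2:F, w6:T. ✗
w2: successors {w0, w1, w2, w6}; q → ¬p there: w0:T, w1:T, w2:F, w6:T. ✗
w3: successors {w0, w2}; q → ¬p there: w0:T, w2:F. ✗
w4: successors {w4, w6}; q → ¬p there: w4:T, w6:T. ✓
w5: successors {w1, w4, w6}; q → ¬p there: w1:T, w4:T, w6:T. ✓
w6: successors {w1, w2}; q → ¬p there: w1:T, w2:F. ✗
Satisfying worlds: {w4, w5}.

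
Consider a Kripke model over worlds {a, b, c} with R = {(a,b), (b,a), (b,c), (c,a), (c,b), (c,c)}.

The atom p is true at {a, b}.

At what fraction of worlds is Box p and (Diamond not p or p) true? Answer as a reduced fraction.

a: Box p is T, Diamond not p or p is T. ✓
b: Box p is F, Diamond not p or p is T. ✗
c: Box p is F, Diamond not p or p is T. ✗
That's 1 of 3 worlds, so 1/3.

1/3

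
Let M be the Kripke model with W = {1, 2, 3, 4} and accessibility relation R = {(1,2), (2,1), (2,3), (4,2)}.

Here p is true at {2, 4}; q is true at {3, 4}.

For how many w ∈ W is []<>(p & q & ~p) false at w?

1: successors {2}; <>(p & q & ~p) there: 2:F. ✗
2: successors {1, 3}; <>(p & q & ~p) there: 1:F, 3:F. ✗
3: no successors, so []<>(p & q & ~p) holds vacuously. ✓
4: successors {2}; <>(p & q & ~p) there: 2:F. ✗
Satisfying worlds: {3}.
So []<>(p & q & ~p) fails at the other 3 worlds.

3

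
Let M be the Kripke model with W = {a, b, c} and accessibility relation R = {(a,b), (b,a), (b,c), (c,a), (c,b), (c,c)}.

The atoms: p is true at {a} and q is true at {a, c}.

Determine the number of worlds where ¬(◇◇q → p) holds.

a: ◇◇q → p is T. ✗
b: ◇◇q → p is F. ✓
c: ◇◇q → p is F. ✓
Satisfying worlds: {b, c}.

2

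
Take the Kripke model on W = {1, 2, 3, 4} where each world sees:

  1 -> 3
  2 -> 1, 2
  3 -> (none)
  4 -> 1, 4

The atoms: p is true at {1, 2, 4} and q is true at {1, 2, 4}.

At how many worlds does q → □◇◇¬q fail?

1: q is T, □◇◇¬q is F. ✗
2: q is T, □◇◇¬q is F. ✗
3: q is F, □◇◇¬q is T. ✓
4: q is T, □◇◇¬q is F. ✗
Satisfying worlds: {3}.
So q → □◇◇¬q fails at the other 3 worlds.

3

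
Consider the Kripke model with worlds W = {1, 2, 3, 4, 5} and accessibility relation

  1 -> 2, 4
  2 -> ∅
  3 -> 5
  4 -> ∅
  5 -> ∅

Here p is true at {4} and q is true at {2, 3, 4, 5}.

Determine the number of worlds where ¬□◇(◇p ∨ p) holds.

1: □◇(◇p ∨ p) is F. ✓
2: □◇(◇p ∨ p) is T. ✗
3: □◇(◇p ∨ p) is F. ✓
4: □◇(◇p ∨ p) is T. ✗
5: □◇(◇p ∨ p) is T. ✗
Satisfying worlds: {1, 3}.

2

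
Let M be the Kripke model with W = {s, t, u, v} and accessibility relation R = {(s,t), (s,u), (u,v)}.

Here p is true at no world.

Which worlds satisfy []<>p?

s: successors {t, u}; <>p there: t:F, u:F. ✗
t: no successors, so []<>p holds vacuously. ✓
u: successors {v}; <>p there: v:F. ✗
v: no successors, so []<>p holds vacuously. ✓

{t, v}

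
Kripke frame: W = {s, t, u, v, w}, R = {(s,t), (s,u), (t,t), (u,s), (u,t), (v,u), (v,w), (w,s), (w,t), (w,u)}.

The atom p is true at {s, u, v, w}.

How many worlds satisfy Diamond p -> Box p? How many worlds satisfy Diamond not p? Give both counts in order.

For Diamond p -> Box p:
s: Diamond p is T, Box p is F. ✗
t: Diamond p is F, Box p is F. ✓
u: Diamond p is T, Box p is F. ✗
v: Diamond p is T, Box p is T. ✓
w: Diamond p is T, Box p is F. ✗
— 2 worlds.
For Diamond not p:
s: successors {t, u}; not p there: t:T, u:F. ✓
t: successors {t}; not p there: t:T. ✓
u: successors {s, t}; not p there: s:F, t:T. ✓
v: successors {u, w}; not p there: u:F, w:F. ✗
w: successors {s, t, u}; not p there: s:F, t:T, u:F. ✓
— 4 worlds.

2 and 4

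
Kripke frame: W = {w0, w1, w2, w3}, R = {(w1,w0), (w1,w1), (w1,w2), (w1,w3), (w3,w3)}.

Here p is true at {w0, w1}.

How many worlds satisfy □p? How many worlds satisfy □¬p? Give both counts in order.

2 and 3

For □p:
w0: no successors, so □p holds vacuously. ✓
w1: successors {w0, w1, w2, w3}; p there: w0:T, w1:T, w2:F, w3:F. ✗
w2: no successors, so □p holds vacuously. ✓
w3: successors {w3}; p there: w3:F. ✗
— 2 worlds.
For □¬p:
w0: no successors, so □¬p holds vacuously. ✓
w1: successors {w0, w1, w2, w3}; ¬p there: w0:F, w1:F, w2:T, w3:T. ✗
w2: no successors, so □¬p holds vacuously. ✓
w3: successors {w3}; ¬p there: w3:T. ✓
— 3 worlds.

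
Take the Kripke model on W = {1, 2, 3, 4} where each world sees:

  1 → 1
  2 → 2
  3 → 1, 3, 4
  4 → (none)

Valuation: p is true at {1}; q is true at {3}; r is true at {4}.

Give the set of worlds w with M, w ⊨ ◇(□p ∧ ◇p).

{1, 3}

1: successors {1}; □p ∧ ◇p there: 1:T. ✓
2: successors {2}; □p ∧ ◇p there: 2:F. ✗
3: successors {1, 3, 4}; □p ∧ ◇p there: 1:T, 3:F, 4:F. ✓
4: no successors, so ◇(□p ∧ ◇p) fails. ✗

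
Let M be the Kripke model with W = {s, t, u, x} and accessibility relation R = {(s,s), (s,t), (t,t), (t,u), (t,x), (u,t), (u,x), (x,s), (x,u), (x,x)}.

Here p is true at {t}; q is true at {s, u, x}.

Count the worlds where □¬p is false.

s: successors {s, t}; ¬p there: s:T, t:F. ✗
t: successors {t, u, x}; ¬p there: t:F, u:T, x:T. ✗
u: successors {t, x}; ¬p there: t:F, x:T. ✗
x: successors {s, u, x}; ¬p there: s:T, u:T, x:T. ✓
Satisfying worlds: {x}.
So □¬p fails at the other 3 worlds.

3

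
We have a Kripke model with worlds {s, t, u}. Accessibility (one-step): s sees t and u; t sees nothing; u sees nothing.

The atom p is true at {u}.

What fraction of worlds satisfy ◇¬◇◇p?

s: successors {t, u}; ¬◇◇p there: t:T, u:T. ✓
t: no successors, so ◇¬◇◇p fails. ✗
u: no successors, so ◇¬◇◇p fails. ✗
That's 1 of 3 worlds, so 1/3.

1/3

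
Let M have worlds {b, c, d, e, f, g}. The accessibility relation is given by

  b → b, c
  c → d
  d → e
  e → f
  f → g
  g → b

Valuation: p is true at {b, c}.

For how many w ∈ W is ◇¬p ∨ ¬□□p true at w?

5

b: ◇¬p is F, ¬□□p is T. ✓
c: ◇¬p is T, ¬□□p is T. ✓
d: ◇¬p is T, ¬□□p is T. ✓
e: ◇¬p is T, ¬□□p is T. ✓
f: ◇¬p is T, ¬□□p is F. ✓
g: ◇¬p is F, ¬□□p is F. ✗
Satisfying worlds: {b, c, d, e, f}.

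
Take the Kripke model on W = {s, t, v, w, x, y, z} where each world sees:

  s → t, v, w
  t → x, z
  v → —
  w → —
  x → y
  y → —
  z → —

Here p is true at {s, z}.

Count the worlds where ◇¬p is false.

4

s: successors {t, v, w}; ¬p there: t:T, v:T, w:T. ✓
t: successors {x, z}; ¬p there: x:T, z:F. ✓
v: no successors, so ◇¬p fails. ✗
w: no successors, so ◇¬p fails. ✗
x: successors {y}; ¬p there: y:T. ✓
y: no successors, so ◇¬p fails. ✗
z: no successors, so ◇¬p fails. ✗
Satisfying worlds: {s, t, x}.
So ◇¬p fails at the other 4 worlds.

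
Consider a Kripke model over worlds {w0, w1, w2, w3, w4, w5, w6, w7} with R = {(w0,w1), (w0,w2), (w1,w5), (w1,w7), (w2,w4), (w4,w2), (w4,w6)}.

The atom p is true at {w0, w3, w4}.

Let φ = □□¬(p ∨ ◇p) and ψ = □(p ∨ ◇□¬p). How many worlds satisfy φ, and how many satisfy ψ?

5 and 6

For □□¬(p ∨ ◇p):
w0: successors {w1, w2}; □¬(p ∨ ◇p) there: w1:T, w2:F. ✗
w1: successors {w5, w7}; □¬(p ∨ ◇p) there: w5:T, w7:T. ✓
w2: successors {w4}; □¬(p ∨ ◇p) there: w4:F. ✗
w3: no successors, so □□¬(p ∨ ◇p) holds vacuously. ✓
w4: successors {w2, w6}; □¬(p ∨ ◇p) there: w2:F, w6:T. ✗
w5: no successors, so □□¬(p ∨ ◇p) holds vacuously. ✓
w6: no successors, so □□¬(p ∨ ◇p) holds vacuously. ✓
w7: no successors, so □□¬(p ∨ ◇p) holds vacuously. ✓
— 5 worlds.
For □(p ∨ ◇□¬p):
w0: successors {w1, w2}; p ∨ ◇□¬p there: w1:T, w2:T. ✓
w1: successors {w5, w7}; p ∨ ◇□¬p there: w5:F, w7:F. ✗
w2: successors {w4}; p ∨ ◇□¬p there: w4:T. ✓
w3: no successors, so □(p ∨ ◇□¬p) holds vacuously. ✓
w4: successors {w2, w6}; p ∨ ◇□¬p there: w2:T, w6:F. ✗
w5: no successors, so □(p ∨ ◇□¬p) holds vacuously. ✓
w6: no successors, so □(p ∨ ◇□¬p) holds vacuously. ✓
w7: no successors, so □(p ∨ ◇□¬p) holds vacuously. ✓
— 6 worlds.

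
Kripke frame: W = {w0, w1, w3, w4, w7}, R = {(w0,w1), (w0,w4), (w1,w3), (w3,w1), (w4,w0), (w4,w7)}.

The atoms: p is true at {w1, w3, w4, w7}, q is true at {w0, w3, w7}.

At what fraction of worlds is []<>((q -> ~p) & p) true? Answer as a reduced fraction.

2/5

w0: successors {w1, w4}; <>((q -> ~p) & p) there: w1:F, w4:F. ✗
w1: successors {w3}; <>((q -> ~p) & p) there: w3:T. ✓
w3: successors {w1}; <>((q -> ~p) & p) there: w1:F. ✗
w4: successors {w0, w7}; <>((q -> ~p) & p) there: w0:T, w7:F. ✗
w7: no successors, so []<>((q -> ~p) & p) holds vacuously. ✓
That's 2 of 5 worlds, so 2/5.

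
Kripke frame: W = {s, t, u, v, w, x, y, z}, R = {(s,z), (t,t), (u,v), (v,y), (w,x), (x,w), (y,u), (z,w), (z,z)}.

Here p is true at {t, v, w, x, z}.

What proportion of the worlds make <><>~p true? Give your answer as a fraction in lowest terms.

1/4

s: successors {z}; <>~p there: z:F. ✗
t: successors {t}; <>~p there: t:F. ✗
u: successors {v}; <>~p there: v:T. ✓
v: successors {y}; <>~p there: y:T. ✓
w: successors {x}; <>~p there: x:F. ✗
x: successors {w}; <>~p there: w:F. ✗
y: successors {u}; <>~p there: u:F. ✗
z: successors {w, z}; <>~p there: w:F, z:F. ✗
That's 2 of 8 worlds, so 2/8 = 1/4.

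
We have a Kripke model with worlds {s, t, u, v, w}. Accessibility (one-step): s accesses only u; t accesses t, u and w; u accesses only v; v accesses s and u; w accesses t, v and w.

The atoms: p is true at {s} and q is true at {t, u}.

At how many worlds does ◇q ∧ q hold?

1

s: ◇q is T, q is F. ✗
t: ◇q is T, q is T. ✓
u: ◇q is F, q is T. ✗
v: ◇q is T, q is F. ✗
w: ◇q is T, q is F. ✗
Satisfying worlds: {t}.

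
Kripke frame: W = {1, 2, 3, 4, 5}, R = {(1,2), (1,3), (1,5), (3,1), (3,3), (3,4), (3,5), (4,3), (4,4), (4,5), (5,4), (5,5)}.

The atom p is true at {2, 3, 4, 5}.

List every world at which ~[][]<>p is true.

1: [][]<>p is T. ✗
2: [][]<>p is T. ✗
3: [][]<>p is F. ✓
4: [][]<>p is T. ✗
5: [][]<>p is T. ✗

{3}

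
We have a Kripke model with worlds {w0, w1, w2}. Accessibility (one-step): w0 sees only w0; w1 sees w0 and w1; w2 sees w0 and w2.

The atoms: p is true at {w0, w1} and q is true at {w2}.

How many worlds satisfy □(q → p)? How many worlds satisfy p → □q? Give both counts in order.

For □(q → p):
w0: successors {w0}; q → p there: w0:T. ✓
w1: successors {w0, w1}; q → p there: w0:T, w1:T. ✓
w2: successors {w0, w2}; q → p there: w0:T, w2:F. ✗
— 2 worlds.
For p → □q:
w0: p is T, □q is F. ✗
w1: p is T, □q is F. ✗
w2: p is F, □q is F. ✓
— 1 world.

2 and 1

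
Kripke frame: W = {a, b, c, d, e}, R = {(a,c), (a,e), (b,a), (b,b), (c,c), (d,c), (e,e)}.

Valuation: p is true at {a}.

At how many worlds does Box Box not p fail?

1

a: successors {c, e}; Box not p there: c:T, e:T. ✓
b: successors {a, b}; Box not p there: a:T, b:F. ✗
c: successors {c}; Box not p there: c:T. ✓
d: successors {c}; Box not p there: c:T. ✓
e: successors {e}; Box not p there: e:T. ✓
Satisfying worlds: {a, c, d, e}.
So Box Box not p fails at the other 1 world.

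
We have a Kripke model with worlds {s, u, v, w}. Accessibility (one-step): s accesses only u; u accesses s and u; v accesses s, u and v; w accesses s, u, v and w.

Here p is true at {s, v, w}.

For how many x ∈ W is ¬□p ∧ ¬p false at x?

s: ¬□p is T, ¬p is F. ✗
u: ¬□p is T, ¬p is T. ✓
v: ¬□p is T, ¬p is F. ✗
w: ¬□p is T, ¬p is F. ✗
Satisfying worlds: {u}.
So ¬□p ∧ ¬p fails at the other 3 worlds.

3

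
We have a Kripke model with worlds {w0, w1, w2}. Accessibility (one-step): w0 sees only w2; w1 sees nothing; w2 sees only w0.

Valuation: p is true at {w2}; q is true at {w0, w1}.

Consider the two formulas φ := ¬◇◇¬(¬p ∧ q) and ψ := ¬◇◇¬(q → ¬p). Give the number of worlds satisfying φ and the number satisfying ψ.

2 and 3

For ¬◇◇¬(¬p ∧ q):
w0: ◇◇¬(¬p ∧ q) is F. ✓
w1: ◇◇¬(¬p ∧ q) is F. ✓
w2: ◇◇¬(¬p ∧ q) is T. ✗
— 2 worlds.
For ¬◇◇¬(q → ¬p):
w0: ◇◇¬(q → ¬p) is F. ✓
w1: ◇◇¬(q → ¬p) is F. ✓
w2: ◇◇¬(q → ¬p) is F. ✓
— 3 worlds.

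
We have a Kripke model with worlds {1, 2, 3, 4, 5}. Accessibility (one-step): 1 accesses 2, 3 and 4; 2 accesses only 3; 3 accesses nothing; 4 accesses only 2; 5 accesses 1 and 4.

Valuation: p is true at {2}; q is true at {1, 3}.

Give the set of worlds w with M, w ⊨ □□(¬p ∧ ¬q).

1: successors {2, 3, 4}; □(¬p ∧ ¬q) there: 2:F, 3:T, 4:F. ✗
2: successors {3}; □(¬p ∧ ¬q) there: 3:T. ✓
3: no successors, so □□(¬p ∧ ¬q) holds vacuously. ✓
4: successors {2}; □(¬p ∧ ¬q) there: 2:F. ✗
5: successors {1, 4}; □(¬p ∧ ¬q) there: 1:F, 4:F. ✗

{2, 3}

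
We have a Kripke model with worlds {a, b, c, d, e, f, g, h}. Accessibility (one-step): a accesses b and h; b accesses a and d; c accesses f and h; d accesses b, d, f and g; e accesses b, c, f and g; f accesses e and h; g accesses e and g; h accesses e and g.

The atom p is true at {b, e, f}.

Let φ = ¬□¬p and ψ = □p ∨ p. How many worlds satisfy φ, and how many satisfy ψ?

7 and 3

For ¬□¬p:
a: □¬p is F. ✓
b: □¬p is T. ✗
c: □¬p is F. ✓
d: □¬p is F. ✓
e: □¬p is F. ✓
f: □¬p is F. ✓
g: □¬p is F. ✓
h: □¬p is F. ✓
— 7 worlds.
For □p ∨ p:
a: □p is F, p is F. ✗
b: □p is F, p is T. ✓
c: □p is F, p is F. ✗
d: □p is F, p is F. ✗
e: □p is F, p is T. ✓
f: □p is F, p is T. ✓
g: □p is F, p is F. ✗
h: □p is F, p is F. ✗
— 3 worlds.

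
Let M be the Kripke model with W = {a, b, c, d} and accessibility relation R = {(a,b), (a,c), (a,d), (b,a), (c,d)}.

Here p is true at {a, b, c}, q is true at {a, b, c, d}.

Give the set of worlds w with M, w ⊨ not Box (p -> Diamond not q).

{a, b}

a: Box (p -> Diamond not q) is F. ✓
b: Box (p -> Diamond not q) is F. ✓
c: Box (p -> Diamond not q) is T. ✗
d: Box (p -> Diamond not q) is T. ✗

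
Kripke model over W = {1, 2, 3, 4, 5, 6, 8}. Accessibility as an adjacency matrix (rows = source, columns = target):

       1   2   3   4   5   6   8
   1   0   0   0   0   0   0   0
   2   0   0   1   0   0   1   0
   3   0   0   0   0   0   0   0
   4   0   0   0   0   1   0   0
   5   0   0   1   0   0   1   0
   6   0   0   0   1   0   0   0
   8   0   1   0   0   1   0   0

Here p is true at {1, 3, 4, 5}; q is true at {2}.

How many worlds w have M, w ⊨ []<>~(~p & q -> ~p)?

1: no successors, so []<>~(~p & q -> ~p) holds vacuously. ✓
2: successors {3, 6}; <>~(~p & q -> ~p) there: 3:F, 6:F. ✗
3: no successors, so []<>~(~p & q -> ~p) holds vacuously. ✓
4: successors {5}; <>~(~p & q -> ~p) there: 5:F. ✗
5: successors {3, 6}; <>~(~p & q -> ~p) there: 3:F, 6:F. ✗
6: successors {4}; <>~(~p & q -> ~p) there: 4:F. ✗
8: successors {2, 5}; <>~(~p & q -> ~p) there: 2:F, 5:F. ✗
Satisfying worlds: {1, 3}.

2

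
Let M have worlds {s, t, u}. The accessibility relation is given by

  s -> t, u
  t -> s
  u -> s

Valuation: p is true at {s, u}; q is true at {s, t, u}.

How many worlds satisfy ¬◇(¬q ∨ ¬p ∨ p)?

0

s: ◇(¬q ∨ ¬p ∨ p) is T. ✗
t: ◇(¬q ∨ ¬p ∨ p) is T. ✗
u: ◇(¬q ∨ ¬p ∨ p) is T. ✗
Satisfying worlds: ∅.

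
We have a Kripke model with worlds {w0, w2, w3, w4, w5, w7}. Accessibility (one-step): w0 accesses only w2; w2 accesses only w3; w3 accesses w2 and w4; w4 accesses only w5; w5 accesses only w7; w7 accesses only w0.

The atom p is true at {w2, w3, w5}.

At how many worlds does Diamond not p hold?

w0: successors {w2}; not p there: w2:F. ✗
w2: successors {w3}; not p there: w3:F. ✗
w3: successors {w2, w4}; not p there: w2:F, w4:T. ✓
w4: successors {w5}; not p there: w5:F. ✗
w5: successors {w7}; not p there: w7:T. ✓
w7: successors {w0}; not p there: w0:T. ✓
Satisfying worlds: {w3, w5, w7}.

3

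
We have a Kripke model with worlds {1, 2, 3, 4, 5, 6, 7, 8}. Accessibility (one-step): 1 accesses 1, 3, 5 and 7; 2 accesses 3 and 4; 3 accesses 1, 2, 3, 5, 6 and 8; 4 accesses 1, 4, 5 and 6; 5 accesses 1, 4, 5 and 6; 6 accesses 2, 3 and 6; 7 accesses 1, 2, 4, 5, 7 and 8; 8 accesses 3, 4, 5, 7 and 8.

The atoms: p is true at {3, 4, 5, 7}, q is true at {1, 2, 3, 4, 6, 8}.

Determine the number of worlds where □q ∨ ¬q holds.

1: □q is F, ¬q is F. ✗
2: □q is T, ¬q is F. ✓
3: □q is F, ¬q is F. ✗
4: □q is F, ¬q is F. ✗
5: □q is F, ¬q is T. ✓
6: □q is T, ¬q is F. ✓
7: □q is F, ¬q is T. ✓
8: □q is F, ¬q is F. ✗
Satisfying worlds: {2, 5, 6, 7}.

4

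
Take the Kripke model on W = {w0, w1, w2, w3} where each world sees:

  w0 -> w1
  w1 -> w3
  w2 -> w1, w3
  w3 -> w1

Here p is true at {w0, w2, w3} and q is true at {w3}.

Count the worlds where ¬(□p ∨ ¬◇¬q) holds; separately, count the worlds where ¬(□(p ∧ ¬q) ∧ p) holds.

3 and 4

For ¬(□p ∨ ¬◇¬q):
w0: □p ∨ ¬◇¬q is F. ✓
w1: □p ∨ ¬◇¬q is T. ✗
w2: □p ∨ ¬◇¬q is F. ✓
w3: □p ∨ ¬◇¬q is F. ✓
— 3 worlds.
For ¬(□(p ∧ ¬q) ∧ p):
w0: □(p ∧ ¬q) ∧ p is F. ✓
w1: □(p ∧ ¬q) ∧ p is F. ✓
w2: □(p ∧ ¬q) ∧ p is F. ✓
w3: □(p ∧ ¬q) ∧ p is F. ✓
— 4 worlds.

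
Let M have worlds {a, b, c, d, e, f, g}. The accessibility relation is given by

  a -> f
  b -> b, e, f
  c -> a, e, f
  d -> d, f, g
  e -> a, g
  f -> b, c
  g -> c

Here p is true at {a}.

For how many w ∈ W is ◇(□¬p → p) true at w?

5

a: successors {f}; □¬p → p there: f:F. ✗
b: successors {b, e, f}; □¬p → p there: b:F, e:T, f:F. ✓
c: successors {a, e, f}; □¬p → p there: a:T, e:T, f:F. ✓
d: successors {d, f, g}; □¬p → p there: d:F, f:F, g:F. ✗
e: successors {a, g}; □¬p → p there: a:T, g:F. ✓
f: successors {b, c}; □¬p → p there: b:F, c:T. ✓
g: successors {c}; □¬p → p there: c:T. ✓
Satisfying worlds: {b, c, e, f, g}.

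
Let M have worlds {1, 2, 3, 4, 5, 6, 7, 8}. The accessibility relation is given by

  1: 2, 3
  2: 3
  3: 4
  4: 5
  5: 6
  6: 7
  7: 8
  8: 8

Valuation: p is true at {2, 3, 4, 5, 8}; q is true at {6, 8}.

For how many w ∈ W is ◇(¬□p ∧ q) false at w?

7

1: successors {2, 3}; ¬□p ∧ q there: 2:F, 3:F. ✗
2: successors {3}; ¬□p ∧ q there: 3:F. ✗
3: successors {4}; ¬□p ∧ q there: 4:F. ✗
4: successors {5}; ¬□p ∧ q there: 5:F. ✗
5: successors {6}; ¬□p ∧ q there: 6:T. ✓
6: successors {7}; ¬□p ∧ q there: 7:F. ✗
7: successors {8}; ¬□p ∧ q there: 8:F. ✗
8: successors {8}; ¬□p ∧ q there: 8:F. ✗
Satisfying worlds: {5}.
So ◇(¬□p ∧ q) fails at the other 7 worlds.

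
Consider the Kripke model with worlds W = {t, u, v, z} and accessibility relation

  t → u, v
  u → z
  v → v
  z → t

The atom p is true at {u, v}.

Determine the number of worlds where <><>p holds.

3

t: successors {u, v}; <>p there: u:F, v:T. ✓
u: successors {z}; <>p there: z:F. ✗
v: successors {v}; <>p there: v:T. ✓
z: successors {t}; <>p there: t:T. ✓
Satisfying worlds: {t, v, z}.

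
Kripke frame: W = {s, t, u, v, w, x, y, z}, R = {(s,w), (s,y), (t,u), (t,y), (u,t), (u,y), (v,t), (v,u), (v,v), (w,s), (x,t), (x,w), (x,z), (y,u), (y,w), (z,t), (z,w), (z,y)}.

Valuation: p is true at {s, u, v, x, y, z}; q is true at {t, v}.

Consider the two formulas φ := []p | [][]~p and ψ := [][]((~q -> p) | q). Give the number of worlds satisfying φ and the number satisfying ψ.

For []p | [][]~p:
s: []p is F, [][]~p is F. ✗
t: []p is T, [][]~p is F. ✓
u: []p is F, [][]~p is F. ✗
v: []p is F, [][]~p is F. ✗
w: []p is T, [][]~p is F. ✓
x: []p is F, [][]~p is F. ✗
y: []p is F, [][]~p is F. ✗
z: []p is F, [][]~p is F. ✗
— 2 worlds.
For [][]((~q -> p) | q):
s: successors {w, y}; []((~q -> p) | q) there: w:T, y:F. ✗
t: successors {u, y}; []((~q -> p) | q) there: u:T, y:F. ✗
u: successors {t, y}; []((~q -> p) | q) there: t:T, y:F. ✗
v: successors {t, u, v}; []((~q -> p) | q) there: t:T, u:T, v:T. ✓
w: successors {s}; []((~q -> p) | q) there: s:F. ✗
x: successors {t, w, z}; []((~q -> p) | q) there: t:T, w:T, z:F. ✗
y: successors {u, w}; []((~q -> p) | q) there: u:T, w:T. ✓
z: successors {t, w, y}; []((~q -> p) | q) there: t:T, w:T, y:F. ✗
— 2 worlds.

2 and 2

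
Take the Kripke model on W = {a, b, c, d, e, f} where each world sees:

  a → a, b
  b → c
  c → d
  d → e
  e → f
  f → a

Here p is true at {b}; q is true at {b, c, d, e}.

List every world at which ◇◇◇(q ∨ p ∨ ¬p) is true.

a: successors {a, b}; ◇◇(q ∨ p ∨ ¬p) there: a:T, b:T. ✓
b: successors {c}; ◇◇(q ∨ p ∨ ¬p) there: c:T. ✓
c: successors {d}; ◇◇(q ∨ p ∨ ¬p) there: d:T. ✓
d: successors {e}; ◇◇(q ∨ p ∨ ¬p) there: e:T. ✓
e: successors {f}; ◇◇(q ∨ p ∨ ¬p) there: f:T. ✓
f: successors {a}; ◇◇(q ∨ p ∨ ¬p) there: a:T. ✓

{a, b, c, d, e, f}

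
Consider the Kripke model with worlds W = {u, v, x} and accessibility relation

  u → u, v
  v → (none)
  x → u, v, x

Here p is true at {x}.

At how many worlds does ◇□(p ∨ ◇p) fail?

u: successors {u, v}; □(p ∨ ◇p) there: u:F, v:T. ✓
v: no successors, so ◇□(p ∨ ◇p) fails. ✗
x: successors {u, v, x}; □(p ∨ ◇p) there: u:F, v:T, x:F. ✓
Satisfying worlds: {u, x}.
So ◇□(p ∨ ◇p) fails at the other 1 world.

1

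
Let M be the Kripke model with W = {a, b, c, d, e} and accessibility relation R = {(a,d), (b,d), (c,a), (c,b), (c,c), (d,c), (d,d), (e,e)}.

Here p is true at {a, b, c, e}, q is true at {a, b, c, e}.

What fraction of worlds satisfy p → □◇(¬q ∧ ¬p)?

3/5

a: p is T, □◇(¬q ∧ ¬p) is T. ✓
b: p is T, □◇(¬q ∧ ¬p) is T. ✓
c: p is T, □◇(¬q ∧ ¬p) is F. ✗
d: p is F, □◇(¬q ∧ ¬p) is F. ✓
e: p is T, □◇(¬q ∧ ¬p) is F. ✗
That's 3 of 5 worlds, so 3/5.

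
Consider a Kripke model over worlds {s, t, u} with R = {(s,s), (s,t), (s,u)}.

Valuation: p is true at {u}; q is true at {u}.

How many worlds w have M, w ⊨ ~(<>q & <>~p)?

2

s: <>q & <>~p is T. ✗
t: <>q & <>~p is F. ✓
u: <>q & <>~p is F. ✓
Satisfying worlds: {t, u}.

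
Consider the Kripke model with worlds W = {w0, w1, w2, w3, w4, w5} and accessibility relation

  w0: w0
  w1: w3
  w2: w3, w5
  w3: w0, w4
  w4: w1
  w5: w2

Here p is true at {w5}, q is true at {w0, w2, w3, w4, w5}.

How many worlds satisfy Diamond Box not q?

1

w0: successors {w0}; Box not q there: w0:F. ✗
w1: successors {w3}; Box not q there: w3:F. ✗
w2: successors {w3, w5}; Box not q there: w3:F, w5:F. ✗
w3: successors {w0, w4}; Box not q there: w0:F, w4:T. ✓
w4: successors {w1}; Box not q there: w1:F. ✗
w5: successors {w2}; Box not q there: w2:F. ✗
Satisfying worlds: {w3}.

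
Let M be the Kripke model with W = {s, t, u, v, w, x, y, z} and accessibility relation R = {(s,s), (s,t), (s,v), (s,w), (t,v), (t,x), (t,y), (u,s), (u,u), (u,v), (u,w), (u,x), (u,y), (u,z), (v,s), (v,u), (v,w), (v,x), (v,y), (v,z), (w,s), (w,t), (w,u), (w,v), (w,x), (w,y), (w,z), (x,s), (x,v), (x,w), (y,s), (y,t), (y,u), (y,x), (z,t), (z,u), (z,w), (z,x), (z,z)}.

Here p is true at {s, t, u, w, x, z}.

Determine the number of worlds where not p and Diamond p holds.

s: not p is F, Diamond p is T. ✗
t: not p is F, Diamond p is T. ✗
u: not p is F, Diamond p is T. ✗
v: not p is T, Diamond p is T. ✓
w: not p is F, Diamond p is T. ✗
x: not p is F, Diamond p is T. ✗
y: not p is T, Diamond p is T. ✓
z: not p is F, Diamond p is T. ✗
Satisfying worlds: {v, y}.

2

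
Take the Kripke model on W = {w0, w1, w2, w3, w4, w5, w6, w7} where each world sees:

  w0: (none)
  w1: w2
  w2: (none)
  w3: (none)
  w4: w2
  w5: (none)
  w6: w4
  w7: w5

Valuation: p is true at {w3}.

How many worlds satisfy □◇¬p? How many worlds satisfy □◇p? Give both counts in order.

For □◇¬p:
w0: no successors, so □◇¬p holds vacuously. ✓
w1: successors {w2}; ◇¬p there: w2:F. ✗
w2: no successors, so □◇¬p holds vacuously. ✓
w3: no successors, so □◇¬p holds vacuously. ✓
w4: successors {w2}; ◇¬p there: w2:F. ✗
w5: no successors, so □◇¬p holds vacuously. ✓
w6: successors {w4}; ◇¬p there: w4:T. ✓
w7: successors {w5}; ◇¬p there: w5:F. ✗
— 5 worlds.
For □◇p:
w0: no successors, so □◇p holds vacuously. ✓
w1: successors {w2}; ◇p there: w2:F. ✗
w2: no successors, so □◇p holds vacuously. ✓
w3: no successors, so □◇p holds vacuously. ✓
w4: successors {w2}; ◇p there: w2:F. ✗
w5: no successors, so □◇p holds vacuously. ✓
w6: successors {w4}; ◇p there: w4:F. ✗
w7: successors {w5}; ◇p there: w5:F. ✗
— 4 worlds.

5 and 4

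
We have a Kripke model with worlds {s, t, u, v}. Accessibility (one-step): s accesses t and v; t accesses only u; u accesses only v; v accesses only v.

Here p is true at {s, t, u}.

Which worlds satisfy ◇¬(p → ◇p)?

s: successors {t, v}; ¬(p → ◇p) there: t:F, v:F. ✗
t: successors {u}; ¬(p → ◇p) there: u:T. ✓
u: successors {v}; ¬(p → ◇p) there: v:F. ✗
v: successors {v}; ¬(p → ◇p) there: v:F. ✗

{t}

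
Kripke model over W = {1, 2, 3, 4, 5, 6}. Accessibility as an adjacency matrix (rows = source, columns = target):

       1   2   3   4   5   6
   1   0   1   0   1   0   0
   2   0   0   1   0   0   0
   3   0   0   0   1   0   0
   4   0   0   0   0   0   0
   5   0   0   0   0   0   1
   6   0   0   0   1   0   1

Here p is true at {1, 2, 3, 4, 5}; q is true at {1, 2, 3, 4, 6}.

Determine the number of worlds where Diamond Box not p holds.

1: successors {2, 4}; Box not p there: 2:F, 4:T. ✓
2: successors {3}; Box not p there: 3:F. ✗
3: successors {4}; Box not p there: 4:T. ✓
4: no successors, so Diamond Box not p fails. ✗
5: successors {6}; Box not p there: 6:F. ✗
6: successors {4, 6}; Box not p there: 4:T, 6:F. ✓
Satisfying worlds: {1, 3, 6}.

3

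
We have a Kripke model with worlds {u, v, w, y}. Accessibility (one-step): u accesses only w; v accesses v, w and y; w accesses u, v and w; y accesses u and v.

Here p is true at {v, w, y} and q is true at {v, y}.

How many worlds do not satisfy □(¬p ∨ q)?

3

u: successors {w}; ¬p ∨ q there: w:F. ✗
v: successors {v, w, y}; ¬p ∨ q there: v:T, w:F, y:T. ✗
w: successors {u, v, w}; ¬p ∨ q there: u:T, v:T, w:F. ✗
y: successors {u, v}; ¬p ∨ q there: u:T, v:T. ✓
Satisfying worlds: {y}.
So □(¬p ∨ q) fails at the other 3 worlds.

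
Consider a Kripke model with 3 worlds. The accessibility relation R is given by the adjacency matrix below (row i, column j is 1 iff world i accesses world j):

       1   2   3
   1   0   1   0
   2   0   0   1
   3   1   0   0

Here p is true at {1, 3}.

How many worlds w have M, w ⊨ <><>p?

2

1: successors {2}; <>p there: 2:T. ✓
2: successors {3}; <>p there: 3:T. ✓
3: successors {1}; <>p there: 1:F. ✗
Satisfying worlds: {1, 2}.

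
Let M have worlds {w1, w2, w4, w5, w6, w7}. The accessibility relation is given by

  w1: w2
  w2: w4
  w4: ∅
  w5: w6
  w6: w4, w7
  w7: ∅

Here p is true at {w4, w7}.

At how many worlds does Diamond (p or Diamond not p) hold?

2

w1: successors {w2}; p or Diamond not p there: w2:F. ✗
w2: successors {w4}; p or Diamond not p there: w4:T. ✓
w4: no successors, so Diamond (p or Diamond not p) fails. ✗
w5: successors {w6}; p or Diamond not p there: w6:F. ✗
w6: successors {w4, w7}; p or Diamond not p there: w4:T, w7:T. ✓
w7: no successors, so Diamond (p or Diamond not p) fails. ✗
Satisfying worlds: {w2, w6}.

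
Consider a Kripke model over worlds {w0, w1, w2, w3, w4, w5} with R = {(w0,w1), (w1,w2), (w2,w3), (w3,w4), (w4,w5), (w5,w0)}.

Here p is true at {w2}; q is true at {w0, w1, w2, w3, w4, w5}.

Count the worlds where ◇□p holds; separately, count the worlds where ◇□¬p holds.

1 and 5

For ◇□p:
w0: successors {w1}; □p there: w1:T. ✓
w1: successors {w2}; □p there: w2:F. ✗
w2: successors {w3}; □p there: w3:F. ✗
w3: successors {w4}; □p there: w4:F. ✗
w4: successors {w5}; □p there: w5:F. ✗
w5: successors {w0}; □p there: w0:F. ✗
— 1 world.
For ◇□¬p:
w0: successors {w1}; □¬p there: w1:F. ✗
w1: successors {w2}; □¬p there: w2:T. ✓
w2: successors {w3}; □¬p there: w3:T. ✓
w3: successors {w4}; □¬p there: w4:T. ✓
w4: successors {w5}; □¬p there: w5:T. ✓
w5: successors {w0}; □¬p there: w0:T. ✓
— 5 worlds.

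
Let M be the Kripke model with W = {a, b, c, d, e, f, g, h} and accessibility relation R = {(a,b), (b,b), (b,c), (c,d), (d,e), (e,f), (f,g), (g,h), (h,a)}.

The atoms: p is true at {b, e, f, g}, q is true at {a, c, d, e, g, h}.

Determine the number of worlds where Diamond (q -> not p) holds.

6

a: successors {b}; q -> not p there: b:T. ✓
b: successors {b, c}; q -> not p there: b:T, c:T. ✓
c: successors {d}; q -> not p there: d:T. ✓
d: successors {e}; q -> not p there: e:F. ✗
e: successors {f}; q -> not p there: f:T. ✓
f: successors {g}; q -> not p there: g:F. ✗
g: successors {h}; q -> not p there: h:T. ✓
h: successors {a}; q -> not p there: a:T. ✓
Satisfying worlds: {a, b, c, e, g, h}.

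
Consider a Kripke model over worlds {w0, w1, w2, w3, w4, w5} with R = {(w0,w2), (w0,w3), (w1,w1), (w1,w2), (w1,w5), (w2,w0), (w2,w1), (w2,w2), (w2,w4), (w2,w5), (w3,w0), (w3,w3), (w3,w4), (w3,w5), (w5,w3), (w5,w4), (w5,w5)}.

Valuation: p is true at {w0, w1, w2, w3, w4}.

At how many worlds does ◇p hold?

5

w0: successors {w2, w3}; p there: w2:T, w3:T. ✓
w1: successors {w1, w2, w5}; p there: w1:T, w2:T, w5:F. ✓
w2: successors {w0, w1, w2, w4, w5}; p there: w0:T, w1:T, w2:T, w4:T, w5:F. ✓
w3: successors {w0, w3, w4, w5}; p there: w0:T, w3:T, w4:T, w5:F. ✓
w4: no successors, so ◇p fails. ✗
w5: successors {w3, w4, w5}; p there: w3:T, w4:T, w5:F. ✓
Satisfying worlds: {w0, w1, w2, w3, w5}.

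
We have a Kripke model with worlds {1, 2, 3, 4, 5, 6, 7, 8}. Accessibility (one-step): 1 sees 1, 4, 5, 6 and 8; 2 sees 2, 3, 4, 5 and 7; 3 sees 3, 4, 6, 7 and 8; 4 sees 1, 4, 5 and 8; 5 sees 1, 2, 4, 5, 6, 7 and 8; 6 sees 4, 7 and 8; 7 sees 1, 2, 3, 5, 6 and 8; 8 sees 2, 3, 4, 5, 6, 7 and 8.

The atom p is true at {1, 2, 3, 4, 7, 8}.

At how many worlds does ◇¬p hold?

7

1: successors {1, 4, 5, 6, 8}; ¬p there: 1:F, 4:F, 5:T, 6:T, 8:F. ✓
2: successors {2, 3, 4, 5, 7}; ¬p there: 2:F, 3:F, 4:F, 5:T, 7:F. ✓
3: successors {3, 4, 6, 7, 8}; ¬p there: 3:F, 4:F, 6:T, 7:F, 8:F. ✓
4: successors {1, 4, 5, 8}; ¬p there: 1:F, 4:F, 5:T, 8:F. ✓
5: successors {1, 2, 4, 5, 6, 7, 8}; ¬p there: 1:F, 2:F, 4:F, 5:T, 6:T, 7:F, 8:F. ✓
6: successors {4, 7, 8}; ¬p there: 4:F, 7:F, 8:F. ✗
7: successors {1, 2, 3, 5, 6, 8}; ¬p there: 1:F, 2:F, 3:F, 5:T, 6:T, 8:F. ✓
8: successors {2, 3, 4, 5, 6, 7, 8}; ¬p there: 2:F, 3:F, 4:F, 5:T, 6:T, 7:F, 8:F. ✓
Satisfying worlds: {1, 2, 3, 4, 5, 7, 8}.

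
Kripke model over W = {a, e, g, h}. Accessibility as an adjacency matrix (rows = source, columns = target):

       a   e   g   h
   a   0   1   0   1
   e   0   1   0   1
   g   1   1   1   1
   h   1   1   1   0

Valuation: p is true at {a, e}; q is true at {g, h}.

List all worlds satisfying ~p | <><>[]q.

{g, h}

a: ~p is F, <><>[]q is F. ✗
e: ~p is F, <><>[]q is F. ✗
g: ~p is T, <><>[]q is F. ✓
h: ~p is T, <><>[]q is F. ✓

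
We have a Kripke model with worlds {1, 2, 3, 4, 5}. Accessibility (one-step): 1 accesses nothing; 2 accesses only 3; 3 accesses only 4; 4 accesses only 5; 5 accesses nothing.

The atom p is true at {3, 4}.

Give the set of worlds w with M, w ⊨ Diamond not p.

{4}

1: no successors, so Diamond not p fails. ✗
2: successors {3}; not p there: 3:F. ✗
3: successors {4}; not p there: 4:F. ✗
4: successors {5}; not p there: 5:T. ✓
5: no successors, so Diamond not p fails. ✗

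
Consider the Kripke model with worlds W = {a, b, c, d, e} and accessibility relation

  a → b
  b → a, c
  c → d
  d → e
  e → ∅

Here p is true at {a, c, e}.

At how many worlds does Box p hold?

a: successors {b}; p there: b:F. ✗
b: successors {a, c}; p there: a:T, c:T. ✓
c: successors {d}; p there: d:F. ✗
d: successors {e}; p there: e:T. ✓
e: no successors, so Box p holds vacuously. ✓
Satisfying worlds: {b, d, e}.

3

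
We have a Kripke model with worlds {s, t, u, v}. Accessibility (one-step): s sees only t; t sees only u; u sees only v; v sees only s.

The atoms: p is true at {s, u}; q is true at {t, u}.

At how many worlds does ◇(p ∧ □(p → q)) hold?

2

s: successors {t}; p ∧ □(p → q) there: t:F. ✗
t: successors {u}; p ∧ □(p → q) there: u:T. ✓
u: successors {v}; p ∧ □(p → q) there: v:F. ✗
v: successors {s}; p ∧ □(p → q) there: s:T. ✓
Satisfying worlds: {t, v}.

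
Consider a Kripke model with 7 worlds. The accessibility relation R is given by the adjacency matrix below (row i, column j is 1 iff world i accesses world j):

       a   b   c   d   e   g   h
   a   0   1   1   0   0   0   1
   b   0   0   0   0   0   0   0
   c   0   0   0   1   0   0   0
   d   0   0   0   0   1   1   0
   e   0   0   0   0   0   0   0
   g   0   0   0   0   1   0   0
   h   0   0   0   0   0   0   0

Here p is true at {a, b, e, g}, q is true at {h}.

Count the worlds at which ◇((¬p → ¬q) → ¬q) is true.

4

a: successors {b, c, h}; (¬p → ¬q) → ¬q there: b:T, c:T, h:T. ✓
b: no successors, so ◇((¬p → ¬q) → ¬q) fails. ✗
c: successors {d}; (¬p → ¬q) → ¬q there: d:T. ✓
d: successors {e, g}; (¬p → ¬q) → ¬q there: e:T, g:T. ✓
e: no successors, so ◇((¬p → ¬q) → ¬q) fails. ✗
g: successors {e}; (¬p → ¬q) → ¬q there: e:T. ✓
h: no successors, so ◇((¬p → ¬q) → ¬q) fails. ✗
Satisfying worlds: {a, c, d, g}.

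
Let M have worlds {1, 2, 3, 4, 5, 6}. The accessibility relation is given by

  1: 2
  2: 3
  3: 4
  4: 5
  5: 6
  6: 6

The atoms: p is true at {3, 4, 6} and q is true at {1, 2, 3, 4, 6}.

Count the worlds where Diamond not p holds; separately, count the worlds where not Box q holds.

2 and 1

For Diamond not p:
1: successors {2}; not p there: 2:T. ✓
2: successors {3}; not p there: 3:F. ✗
3: successors {4}; not p there: 4:F. ✗
4: successors {5}; not p there: 5:T. ✓
5: successors {6}; not p there: 6:F. ✗
6: successors {6}; not p there: 6:F. ✗
— 2 worlds.
For not Box q:
1: Box q is T. ✗
2: Box q is T. ✗
3: Box q is T. ✗
4: Box q is F. ✓
5: Box q is T. ✗
6: Box q is T. ✗
— 1 world.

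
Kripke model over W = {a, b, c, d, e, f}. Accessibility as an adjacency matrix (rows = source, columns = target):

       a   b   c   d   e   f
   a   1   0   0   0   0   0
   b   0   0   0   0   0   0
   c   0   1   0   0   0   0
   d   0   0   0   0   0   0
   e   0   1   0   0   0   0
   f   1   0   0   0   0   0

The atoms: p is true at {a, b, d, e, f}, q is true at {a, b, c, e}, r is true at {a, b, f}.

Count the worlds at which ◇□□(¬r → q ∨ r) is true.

a: successors {a}; □□(¬r → q ∨ r) there: a:T. ✓
b: no successors, so ◇□□(¬r → q ∨ r) fails. ✗
c: successors {b}; □□(¬r → q ∨ r) there: b:T. ✓
d: no successors, so ◇□□(¬r → q ∨ r) fails. ✗
e: successors {b}; □□(¬r → q ∨ r) there: b:T. ✓
f: successors {a}; □□(¬r → q ∨ r) there: a:T. ✓
Satisfying worlds: {a, c, e, f}.

4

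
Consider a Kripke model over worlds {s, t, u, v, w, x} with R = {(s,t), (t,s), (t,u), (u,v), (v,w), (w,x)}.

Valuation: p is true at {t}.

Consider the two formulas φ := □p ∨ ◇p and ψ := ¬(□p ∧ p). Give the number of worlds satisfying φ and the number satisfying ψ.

2 and 6

For □p ∨ ◇p:
s: □p is T, ◇p is T. ✓
t: □p is F, ◇p is F. ✗
u: □p is F, ◇p is F. ✗
v: □p is F, ◇p is F. ✗
w: □p is F, ◇p is F. ✗
x: □p is T, ◇p is F. ✓
— 2 worlds.
For ¬(□p ∧ p):
s: □p ∧ p is F. ✓
t: □p ∧ p is F. ✓
u: □p ∧ p is F. ✓
v: □p ∧ p is F. ✓
w: □p ∧ p is F. ✓
x: □p ∧ p is F. ✓
— 6 worlds.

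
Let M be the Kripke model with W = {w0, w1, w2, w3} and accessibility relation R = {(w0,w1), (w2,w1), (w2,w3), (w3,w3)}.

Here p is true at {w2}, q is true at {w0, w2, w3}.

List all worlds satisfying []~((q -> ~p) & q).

w0: successors {w1}; ~((q -> ~p) & q) there: w1:T. ✓
w1: no successors, so []~((q -> ~p) & q) holds vacuously. ✓
w2: successors {w1, w3}; ~((q -> ~p) & q) there: w1:T, w3:F. ✗
w3: successors {w3}; ~((q -> ~p) & q) there: w3:F. ✗

{w0, w1}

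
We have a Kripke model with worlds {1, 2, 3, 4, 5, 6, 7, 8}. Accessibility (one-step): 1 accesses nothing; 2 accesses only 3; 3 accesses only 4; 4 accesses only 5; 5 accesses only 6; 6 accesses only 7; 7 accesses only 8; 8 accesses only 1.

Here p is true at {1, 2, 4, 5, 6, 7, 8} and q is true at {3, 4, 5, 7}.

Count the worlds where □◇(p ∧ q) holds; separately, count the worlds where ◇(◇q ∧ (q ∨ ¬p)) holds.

4 and 2

For □◇(p ∧ q):
1: no successors, so □◇(p ∧ q) holds vacuously. ✓
2: successors {3}; ◇(p ∧ q) there: 3:T. ✓
3: successors {4}; ◇(p ∧ q) there: 4:T. ✓
4: successors {5}; ◇(p ∧ q) there: 5:F. ✗
5: successors {6}; ◇(p ∧ q) there: 6:T. ✓
6: successors {7}; ◇(p ∧ q) there: 7:F. ✗
7: successors {8}; ◇(p ∧ q) there: 8:F. ✗
8: successors {1}; ◇(p ∧ q) there: 1:F. ✗
— 4 worlds.
For ◇(◇q ∧ (q ∨ ¬p)):
1: no successors, so ◇(◇q ∧ (q ∨ ¬p)) fails. ✗
2: successors {3}; ◇q ∧ (q ∨ ¬p) there: 3:T. ✓
3: successors {4}; ◇q ∧ (q ∨ ¬p) there: 4:T. ✓
4: successors {5}; ◇q ∧ (q ∨ ¬p) there: 5:F. ✗
5: successors {6}; ◇q ∧ (q ∨ ¬p) there: 6:F. ✗
6: successors {7}; ◇q ∧ (q ∨ ¬p) there: 7:F. ✗
7: successors {8}; ◇q ∧ (q ∨ ¬p) there: 8:F. ✗
8: successors {1}; ◇q ∧ (q ∨ ¬p) there: 1:F. ✗
— 2 worlds.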